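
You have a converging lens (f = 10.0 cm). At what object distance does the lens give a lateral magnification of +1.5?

3.33 cm

m = −d_i/d_o ⇒ d_i = −m·d_o.
1/f = 1/d_o + 1/d_i = 1/d_o − 1/(m·d_o) = (1 − 1/m)/d_o, so d_o = f(1 − 1/m) = (10.00)(1 − 1/(+1.5)) = 3.33 cm.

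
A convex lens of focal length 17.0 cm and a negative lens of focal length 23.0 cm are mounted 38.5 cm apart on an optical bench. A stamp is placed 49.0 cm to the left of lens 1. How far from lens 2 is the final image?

Lens 1: 1/d_i1 = 1/f₁ − 1/d_o1 = 1/(17.0) − 1/(49.0) = 0.03842, so d_i1 = 26.03 cm.
The intermediate image is 26.03 cm to the right of lens 1, which is 38.5 − (26.03) = 12.47 cm to the left of lens 2, so d_o2 = +12.47 cm.
Lens 2 is diverging, so f₂ = −23.0 cm.
Lens 2: 1/d_i2 = 1/f₂ − 1/d_o2 = 1/(-23.0) − 1/(12.47) = -0.1237, so d_i2 = -8.09 cm.
The final image is virtual, 8.09 cm to the left of lens 2 (overall magnification ≈ -0.34).

8.09 cm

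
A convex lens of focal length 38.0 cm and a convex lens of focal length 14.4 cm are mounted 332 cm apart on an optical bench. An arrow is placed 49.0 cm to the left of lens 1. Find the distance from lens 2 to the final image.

Lens 1: 1/d_i1 = 1/f₁ − 1/d_o1 = 1/(38.0) − 1/(49.0) = 0.005908, so d_i1 = 169.3 cm.
The intermediate image is 169.3 cm to the right of lens 1, which is 332 − (169.3) = 162.7 cm to the left of lens 2, so d_o2 = +162.7 cm.
Lens 2: 1/d_i2 = 1/f₂ − 1/d_o2 = 1/(14.4) − 1/(162.7) = 0.06330, so d_i2 = 15.8 cm.
The final image is real, 15.8 cm to the right of lens 2 (overall magnification ≈ 0.34).

15.8 cm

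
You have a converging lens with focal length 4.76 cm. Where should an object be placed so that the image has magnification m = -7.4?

5.40 cm

m = −d_i/d_o ⇒ d_i = −m·d_o.
1/f = 1/d_o + 1/d_i = 1/d_o − 1/(m·d_o) = (1 − 1/m)/d_o, so d_o = f(1 − 1/m) = (4.760)(1 − 1/(-7.4)) = 5.40 cm.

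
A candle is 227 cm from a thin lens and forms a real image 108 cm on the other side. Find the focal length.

Real image ⇒ d_i = +108 cm.
1/f = 1/d_o + 1/d_i = 1/(227) + 1/(108) = 0.01366, so f = 73.2 cm.
Since f is positive, the thin lens is converging.

f = 73.2 cm (converging)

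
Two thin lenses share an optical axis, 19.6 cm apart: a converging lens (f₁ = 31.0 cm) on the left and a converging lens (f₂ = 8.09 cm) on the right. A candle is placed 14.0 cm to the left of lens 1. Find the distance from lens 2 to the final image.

Lens 1: 1/d_i1 = 1/f₁ − 1/d_o1 = 1/(31.0) − 1/(14.0) = -0.03917, so d_i1 = -25.53 cm.
The intermediate image is 25.53 cm to the left of lens 1 (virtual), which is 19.6 − (-25.53) = 45.13 cm to the left of lens 2, so d_o2 = +45.13 cm.
Lens 2: 1/d_i2 = 1/f₂ − 1/d_o2 = 1/(8.09) − 1/(45.13) = 0.1015, so d_i2 = 9.86 cm.
The final image is real, 9.86 cm to the right of lens 2 (overall magnification ≈ -0.40).

9.86 cm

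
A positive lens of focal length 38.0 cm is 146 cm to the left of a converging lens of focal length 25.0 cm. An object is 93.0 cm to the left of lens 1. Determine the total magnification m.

Lens 1: 1/d_i1 = 1/(38.0) − 1/(93.0) = 0.01556, so d_i1 = 64.25 cm; m₁ = −d_i1/d_o1 = -0.6909.
d_o2 = 146 − (64.25) = 81.75 cm.
Lens 2: 1/d_i2 = 1/(25.0) − 1/(81.75) = 0.02777, so d_i2 = 36.01 cm; m₂ = −d_i2/d_o2 = -0.4405.
m = m₁·m₂ = (-0.6909)(-0.4405) = +0.304.

m = +0.304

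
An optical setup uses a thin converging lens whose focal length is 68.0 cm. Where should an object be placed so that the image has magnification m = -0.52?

199 cm

m = −d_i/d_o ⇒ d_i = −m·d_o.
1/f = 1/d_o + 1/d_i = 1/d_o − 1/(m·d_o) = (1 − 1/m)/d_o, so d_o = f(1 − 1/m) = (68.00)(1 − 1/(-0.52)) = 199 cm.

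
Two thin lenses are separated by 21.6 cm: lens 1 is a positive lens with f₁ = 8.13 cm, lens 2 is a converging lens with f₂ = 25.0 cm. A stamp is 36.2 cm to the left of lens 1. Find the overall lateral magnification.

Lens 1: 1/d_i1 = 1/(8.13) − 1/(36.2) = 0.09538, so d_i1 = 10.48 cm; m₁ = −d_i1/d_o1 = -0.2895.
d_o2 = 21.6 − (10.48) = 11.12 cm.
Lens 2: 1/d_i2 = 1/(25.0) − 1/(11.12) = -0.04993, so d_i2 = -20.03 cm; m₂ = −d_i2/d_o2 = +1.801.
m = m₁·m₂ = (-0.2895)(+1.801) = -0.521.

m = -0.521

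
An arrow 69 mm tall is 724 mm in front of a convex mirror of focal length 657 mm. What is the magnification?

m = +0.476

For a convex mirror, f = -657 mm.
1/d_i = 1/f − 1/d_o = 1/(-657.0) − 1/(724) = -0.002903, so d_i = -344.4 mm.
m = −d_i/d_o = −(-344.4)/(724) = +0.476.
The image is virtual, upright and reduced, behind the mirror.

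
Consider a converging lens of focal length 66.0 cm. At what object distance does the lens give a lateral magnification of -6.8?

m = −d_i/d_o ⇒ d_i = −m·d_o.
1/f = 1/d_o + 1/d_i = 1/d_o − 1/(m·d_o) = (1 − 1/m)/d_o, so d_o = f(1 − 1/m) = (66.00)(1 − 1/(-6.8)) = 75.7 cm.

75.7 cm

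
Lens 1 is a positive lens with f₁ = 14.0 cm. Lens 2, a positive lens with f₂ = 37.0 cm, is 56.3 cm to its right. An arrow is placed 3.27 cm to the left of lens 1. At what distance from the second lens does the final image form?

Lens 1: 1/d_i1 = 1/f₁ − 1/d_o1 = 1/(14.0) − 1/(3.27) = -0.2344, so d_i1 = -4.267 cm.
The intermediate image is 4.267 cm to the left of lens 1 (virtual), which is 56.3 − (-4.267) = 60.57 cm to the left of lens 2, so d_o2 = +60.57 cm.
Lens 2: 1/d_i2 = 1/f₂ − 1/d_o2 = 1/(37.0) − 1/(60.57) = 0.01052, so d_i2 = 95.1 cm.
The final image is real, 95.1 cm to the right of lens 2 (overall magnification ≈ -2.0).

95.1 cm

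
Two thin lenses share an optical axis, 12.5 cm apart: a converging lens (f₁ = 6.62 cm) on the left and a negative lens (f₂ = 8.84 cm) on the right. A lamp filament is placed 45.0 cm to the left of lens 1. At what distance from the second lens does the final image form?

3.08 cm

Lens 1: 1/d_i1 = 1/f₁ − 1/d_o1 = 1/(6.62) − 1/(45.0) = 0.1288, so d_i1 = 7.762 cm.
The intermediate image is 7.762 cm to the right of lens 1, which is 12.5 − (7.762) = 4.738 cm to the left of lens 2, so d_o2 = +4.738 cm.
Lens 2 is diverging, so f₂ = −8.84 cm.
Lens 2: 1/d_i2 = 1/f₂ − 1/d_o2 = 1/(-8.84) − 1/(4.738) = -0.3242, so d_i2 = -3.08 cm.
The final image is virtual, 3.08 cm to the left of lens 2 (overall magnification ≈ -0.11).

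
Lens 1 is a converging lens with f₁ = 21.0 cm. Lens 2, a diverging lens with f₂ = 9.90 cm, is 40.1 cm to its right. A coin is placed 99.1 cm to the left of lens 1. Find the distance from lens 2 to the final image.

Lens 1: 1/d_i1 = 1/f₁ − 1/d_o1 = 1/(21.0) − 1/(99.1) = 0.03753, so d_i1 = 26.65 cm.
The intermediate image is 26.65 cm to the right of lens 1, which is 40.1 − (26.65) = 13.45 cm to the left of lens 2, so d_o2 = +13.45 cm.
Lens 2 is diverging, so f₂ = −9.90 cm.
Lens 2: 1/d_i2 = 1/f₂ − 1/d_o2 = 1/(-9.90) − 1/(13.45) = -0.1754, so d_i2 = -5.70 cm.
The final image is virtual, 5.70 cm to the left of lens 2 (overall magnification ≈ -0.11).

5.70 cm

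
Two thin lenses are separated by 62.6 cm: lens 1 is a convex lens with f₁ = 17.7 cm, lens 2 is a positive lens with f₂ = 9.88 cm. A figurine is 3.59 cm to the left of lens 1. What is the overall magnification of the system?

Lens 1: 1/d_i1 = 1/(17.7) − 1/(3.59) = -0.2221, so d_i1 = -4.503 cm; m₁ = −d_i1/d_o1 = +1.254.
d_o2 = 62.6 − (-4.503) = 67.10 cm.
Lens 2: 1/d_i2 = 1/(9.88) − 1/(67.10) = 0.08631, so d_i2 = 11.59 cm; m₂ = −d_i2/d_o2 = -0.1727.
m = m₁·m₂ = (+1.254)(-0.1727) = -0.217.

m = -0.217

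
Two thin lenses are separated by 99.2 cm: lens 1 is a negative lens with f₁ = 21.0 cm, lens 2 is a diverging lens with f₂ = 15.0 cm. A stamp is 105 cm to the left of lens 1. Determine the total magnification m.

f₁ = −21.0 cm (diverging).
Lens 1: 1/d_i1 = 1/(-21.0) − 1/(105) = -0.05714, so d_i1 = -17.50 cm; m₁ = −d_i1/d_o1 = +0.1667.
d_o2 = 99.2 − (-17.50) = 116.7 cm.
f₂ = −15.0 cm (diverging).
Lens 2: 1/d_i2 = 1/(-15.0) − 1/(116.7) = -0.07524, so d_i2 = -13.29 cm; m₂ = −d_i2/d_o2 = +0.1139.
m = m₁·m₂ = (+0.1667)(+0.1139) = +0.0190.

m = +0.0190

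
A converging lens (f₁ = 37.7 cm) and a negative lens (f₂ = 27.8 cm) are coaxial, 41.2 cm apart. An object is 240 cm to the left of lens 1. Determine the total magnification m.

Lens 1: 1/d_i1 = 1/(37.7) − 1/(240) = 0.02236, so d_i1 = 44.73 cm; m₁ = −d_i1/d_o1 = -0.1864.
d_o2 = 41.2 − (44.73) = -3.530 cm (virtual object).
f₂ = −27.8 cm (diverging).
Lens 2: 1/d_i2 = 1/(-27.8) − 1/(-3.530) = 0.2473, so d_i2 = 4.043 cm; m₂ = −d_i2/d_o2 = +1.145.
m = m₁·m₂ = (-0.1864)(+1.145) = -0.213.

m = -0.213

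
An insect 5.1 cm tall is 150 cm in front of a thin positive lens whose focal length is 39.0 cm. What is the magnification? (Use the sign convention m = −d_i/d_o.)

m = -0.351

1/d_i = 1/f − 1/d_o = 1/(39.00) − 1/(150) = 0.01897, so d_i = 52.70 cm.
m = −d_i/d_o = −(52.70)/(150) = -0.351.
The image is real, inverted and reduced, on the far side of the lens.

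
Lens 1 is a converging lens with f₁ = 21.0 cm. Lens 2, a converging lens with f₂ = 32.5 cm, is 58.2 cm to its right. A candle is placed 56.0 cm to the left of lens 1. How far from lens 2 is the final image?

Lens 1: 1/d_i1 = 1/f₁ − 1/d_o1 = 1/(21.0) − 1/(56.0) = 0.02976, so d_i1 = 33.60 cm.
The intermediate image is 33.60 cm to the right of lens 1, which is 58.2 − (33.60) = 24.60 cm to the left of lens 2, so d_o2 = +24.60 cm.
Lens 2: 1/d_i2 = 1/f₂ − 1/d_o2 = 1/(32.5) − 1/(24.60) = -0.009881, so d_i2 = -101 cm.
The final image is virtual, 101 cm to the left of lens 2 (overall magnification ≈ -2.5).

101 cm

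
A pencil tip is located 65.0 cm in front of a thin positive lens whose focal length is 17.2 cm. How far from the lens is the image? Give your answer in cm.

23.4 cm

Thin-lens equation: 1/v = 1/f − 1/u = 1/(17.20) − 1/(65.0) = 0.05814 − 0.01538 = 0.04275, so v = 23.4 cm.
The image is real, inverted and reduced, on the far side of the lens.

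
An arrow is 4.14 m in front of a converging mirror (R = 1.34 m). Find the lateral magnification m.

m = -0.193

f = R/2 = 1.34/2 = 0.6700 m.
1/d_i = 1/f − 1/d_o = 1/(0.6700) − 1/(4.14) = 1.251, so d_i = 0.7994 m.
m = −d_i/d_o = −(0.7994)/(4.14) = -0.193.
The image is real, inverted and reduced, in front of the mirror.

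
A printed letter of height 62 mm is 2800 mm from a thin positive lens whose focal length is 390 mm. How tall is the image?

10.0 mm

1/d_i = 1/f − 1/d_o = 1/(390.0) − 1/(2800) = 0.002207, so d_i = 453.1 mm.
m = −d_i/d_o = -0.1618.
|h_i| = |m|·h_o = 0.1618 × 62 = 10.0 mm. The image is real, inverted and reduced, on the far side of the lens.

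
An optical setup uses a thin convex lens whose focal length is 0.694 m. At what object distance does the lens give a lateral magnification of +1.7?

0.286 m

m = −d_i/d_o ⇒ d_i = −m·d_o.
1/f = 1/d_o + 1/d_i = 1/d_o − 1/(m·d_o) = (1 − 1/m)/d_o, so d_o = f(1 − 1/m) = (0.6940)(1 − 1/(+1.7)) = 0.286 m.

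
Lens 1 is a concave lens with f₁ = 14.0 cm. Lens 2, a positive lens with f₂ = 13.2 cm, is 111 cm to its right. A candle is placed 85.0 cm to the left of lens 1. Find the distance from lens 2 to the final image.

14.8 cm

Lens 1 is diverging, so f₁ = −14.0 cm.
Lens 1: 1/d_i1 = 1/f₁ − 1/d_o1 = 1/(-14.0) − 1/(85.0) = -0.08319, so d_i1 = -12.02 cm.
The intermediate image is 12.02 cm to the left of lens 1 (virtual), which is 111 − (-12.02) = 123.0 cm to the left of lens 2, so d_o2 = +123.0 cm.
Lens 2: 1/d_i2 = 1/f₂ − 1/d_o2 = 1/(13.2) − 1/(123.0) = 0.06763, so d_i2 = 14.8 cm.
The final image is real, 14.8 cm to the right of lens 2 (overall magnification ≈ -0.017).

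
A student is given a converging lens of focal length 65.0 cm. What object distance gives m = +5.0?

m = −d_i/d_o ⇒ d_i = −m·d_o.
1/f = 1/d_o + 1/d_i = 1/d_o − 1/(m·d_o) = (1 − 1/m)/d_o, so d_o = f(1 − 1/m) = (65.00)(1 − 1/(+5.0)) = 52.0 cm.

52.0 cm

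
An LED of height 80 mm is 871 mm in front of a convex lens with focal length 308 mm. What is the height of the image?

43.8 mm

1/d_i = 1/f − 1/d_o = 1/(308.0) − 1/(871) = 0.002099, so d_i = 476.5 mm.
m = −d_i/d_o = -0.5471.
|h_i| = |m|·h_o = 0.5471 × 80 = 43.8 mm. The image is real, inverted and reduced, on the far side of the lens.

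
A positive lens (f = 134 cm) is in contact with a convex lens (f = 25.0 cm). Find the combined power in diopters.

P = +4.75 D

P₁ = 1/f₁ = 1/(1.34 m) = +0.7463 D; P₂ = 1/f₂ = 1/(0.250 m) = +4.000 D.
For thin lenses in contact, P = P₁ + P₂ = (+0.7463) + (+4.000) = +4.75 D.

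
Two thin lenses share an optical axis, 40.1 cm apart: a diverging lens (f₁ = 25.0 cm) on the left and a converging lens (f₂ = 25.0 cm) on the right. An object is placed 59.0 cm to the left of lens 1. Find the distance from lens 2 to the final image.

44.1 cm

Lens 1 is diverging, so f₁ = −25.0 cm.
Lens 1: 1/d_i1 = 1/f₁ − 1/d_o1 = 1/(-25.0) − 1/(59.0) = -0.05695, so d_i1 = -17.56 cm.
The intermediate image is 17.56 cm to the left of lens 1 (virtual), which is 40.1 − (-17.56) = 57.66 cm to the left of lens 2, so d_o2 = +57.66 cm.
Lens 2: 1/d_i2 = 1/f₂ − 1/d_o2 = 1/(25.0) − 1/(57.66) = 0.02266, so d_i2 = 44.1 cm.
The final image is real, 44.1 cm to the right of lens 2 (overall magnification ≈ -0.23).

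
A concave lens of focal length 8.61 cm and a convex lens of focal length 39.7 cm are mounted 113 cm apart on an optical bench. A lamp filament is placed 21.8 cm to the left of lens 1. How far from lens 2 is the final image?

Lens 1 is diverging, so f₁ = −8.61 cm.
Lens 1: 1/d_i1 = 1/f₁ − 1/d_o1 = 1/(-8.61) − 1/(21.8) = -0.1620, so d_i1 = -6.172 cm.
The intermediate image is 6.172 cm to the left of lens 1 (virtual), which is 113 − (-6.172) = 119.2 cm to the left of lens 2, so d_o2 = +119.2 cm.
Lens 2: 1/d_i2 = 1/f₂ − 1/d_o2 = 1/(39.7) − 1/(119.2) = 0.01680, so d_i2 = 59.5 cm.
The final image is real, 59.5 cm to the right of lens 2 (overall magnification ≈ -0.14).

59.5 cm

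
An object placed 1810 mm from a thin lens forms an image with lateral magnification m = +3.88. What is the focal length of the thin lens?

f = 2440 mm (converging)

m = −d_i/d_o ⇒ d_i = −m·d_o = −(+3.88)·(1810) = -7023 mm.
1/f = 1/d_o + 1/d_i = 1/(1810) + 1/(-7023) = 0.0004101, so f = 2440 mm.
Since f is positive, the thin lens is converging.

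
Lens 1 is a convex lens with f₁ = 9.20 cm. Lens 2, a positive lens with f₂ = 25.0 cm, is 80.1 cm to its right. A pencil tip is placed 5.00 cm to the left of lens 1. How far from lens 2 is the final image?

34.5 cm

Lens 1: 1/d_i1 = 1/f₁ − 1/d_o1 = 1/(9.20) − 1/(5.00) = -0.09130, so d_i1 = -10.95 cm.
The intermediate image is 10.95 cm to the left of lens 1 (virtual), which is 80.1 − (-10.95) = 91.05 cm to the left of lens 2, so d_o2 = +91.05 cm.
Lens 2: 1/d_i2 = 1/f₂ − 1/d_o2 = 1/(25.0) − 1/(91.05) = 0.02902, so d_i2 = 34.5 cm.
The final image is real, 34.5 cm to the right of lens 2 (overall magnification ≈ -0.83).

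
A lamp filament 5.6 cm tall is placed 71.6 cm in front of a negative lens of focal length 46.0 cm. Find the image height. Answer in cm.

2.19 cm

For a negative lens, f = -46.0 cm.
1/d_i = 1/f − 1/d_o = 1/(-46.00) − 1/(71.6) = -0.03571, so d_i = -28.01 cm.
m = −d_i/d_o = +0.3912.
|h_i| = |m|·h_o = 0.3912 × 5.6 = 2.19 cm. The image is virtual, upright and reduced, on the same side as the object.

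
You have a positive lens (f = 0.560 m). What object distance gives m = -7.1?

m = −d_i/d_o ⇒ d_i = −m·d_o.
1/f = 1/d_o + 1/d_i = 1/d_o − 1/(m·d_o) = (1 − 1/m)/d_o, so d_o = f(1 − 1/m) = (0.5600)(1 − 1/(-7.1)) = 0.639 m.

0.639 m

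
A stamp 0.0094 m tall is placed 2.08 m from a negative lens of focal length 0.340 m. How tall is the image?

0.00132 m

For a negative lens, f = -0.340 m.
1/d_i = 1/f − 1/d_o = 1/(-0.3400) − 1/(2.08) = -3.422, so d_i = -0.2922 m.
m = −d_i/d_o = +0.1405.
|h_i| = |m|·h_o = 0.1405 × 0.0094 = 0.00132 m. The image is virtual, upright and reduced, on the same side as the object.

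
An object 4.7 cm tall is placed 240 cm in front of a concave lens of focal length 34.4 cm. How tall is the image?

For a concave lens, f = -34.4 cm.
1/d_i = 1/f − 1/d_o = 1/(-34.40) − 1/(240) = -0.03324, so d_i = -30.09 cm.
m = −d_i/d_o = +0.1254.
|h_i| = |m|·h_o = 0.1254 × 4.7 = 0.589 cm. The image is virtual, upright and reduced, on the same side as the object.

0.589 cm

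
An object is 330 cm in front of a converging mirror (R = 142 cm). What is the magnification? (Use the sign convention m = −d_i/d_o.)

m = -0.274

f = R/2 = 142/2 = 71.00 cm.
1/d_i = 1/f − 1/d_o = 1/(71.00) − 1/(330) = 0.01105, so d_i = 90.46 cm.
m = −d_i/d_o = −(90.46)/(330) = -0.274.
The image is real, inverted and reduced, in front of the mirror.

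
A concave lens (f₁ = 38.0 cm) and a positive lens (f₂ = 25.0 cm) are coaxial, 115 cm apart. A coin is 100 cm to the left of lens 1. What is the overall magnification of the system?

m = -0.0586

f₁ = −38.0 cm (diverging).
Lens 1: 1/d_i1 = 1/(-38.0) − 1/(100) = -0.03632, so d_i1 = -27.54 cm; m₁ = −d_i1/d_o1 = +0.2754.
d_o2 = 115 − (-27.54) = 142.5 cm.
Lens 2: 1/d_i2 = 1/(25.0) − 1/(142.5) = 0.03298, so d_i2 = 30.32 cm; m₂ = −d_i2/d_o2 = -0.2128.
m = m₁·m₂ = (+0.2754)(-0.2128) = -0.0586.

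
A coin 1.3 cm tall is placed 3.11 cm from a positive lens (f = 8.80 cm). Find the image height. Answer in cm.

1/d_i = 1/f − 1/d_o = 1/(8.800) − 1/(3.11) = -0.2079, so d_i = -4.810 cm.
m = −d_i/d_o = +1.547.
|h_i| = |m|·h_o = 1.547 × 1.3 = 2.01 cm. The image is virtual, upright and enlarged, on the same side as the object.

2.01 cm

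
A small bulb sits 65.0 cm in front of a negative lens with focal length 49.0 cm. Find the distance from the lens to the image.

27.9 cm

For a negative lens, f = -49.0 cm.
Thin-lens equation: 1/s_i = 1/f − 1/s_o = 1/(-49.00) − 1/(65.0) = -0.02041 − 0.01538 = -0.03579, so s_i = -27.9 cm.
The image is virtual, upright and reduced, on the same side as the object.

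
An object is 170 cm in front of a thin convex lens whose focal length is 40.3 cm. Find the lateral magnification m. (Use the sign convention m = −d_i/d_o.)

m = -0.311

1/d_i = 1/f − 1/d_o = 1/(40.30) − 1/(170) = 0.01893, so d_i = 52.82 cm.
m = −d_i/d_o = −(52.82)/(170) = -0.311.
The image is real, inverted and reduced, on the far side of the lens.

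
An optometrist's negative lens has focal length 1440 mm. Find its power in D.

For a negative lens, f = −1440 mm.
f = -144 cm = -1.44 m.
P = 1/f = 1/(-1.44 m) = -0.694 D.

P = -0.694 D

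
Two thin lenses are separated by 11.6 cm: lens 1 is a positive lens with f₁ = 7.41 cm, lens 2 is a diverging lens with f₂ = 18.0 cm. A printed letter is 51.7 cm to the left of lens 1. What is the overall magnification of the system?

Lens 1: 1/d_i1 = 1/(7.41) − 1/(51.7) = 0.1156, so d_i1 = 8.650 cm; m₁ = −d_i1/d_o1 = -0.1673.
d_o2 = 11.6 − (8.650) = 2.950 cm.
f₂ = −18.0 cm (diverging).
Lens 2: 1/d_i2 = 1/(-18.0) − 1/(2.950) = -0.3945, so d_i2 = -2.535 cm; m₂ = −d_i2/d_o2 = +0.8592.
m = m₁·m₂ = (-0.1673)(+0.8592) = -0.144.

m = -0.144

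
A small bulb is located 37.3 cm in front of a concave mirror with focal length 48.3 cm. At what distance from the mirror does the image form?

164 cm

Mirror equation: 1/q = 1/f − 1/p = 1/(48.30) − 1/(37.3) = 0.02070 − 0.02681 = -0.006106, so q = -164 cm.
The image is virtual, upright and enlarged, behind the mirror.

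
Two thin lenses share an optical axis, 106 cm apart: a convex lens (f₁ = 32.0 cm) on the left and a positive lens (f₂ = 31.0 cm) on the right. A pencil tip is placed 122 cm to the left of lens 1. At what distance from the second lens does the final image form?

61.4 cm

Lens 1: 1/d_i1 = 1/f₁ − 1/d_o1 = 1/(32.0) − 1/(122) = 0.02305, so d_i1 = 43.38 cm.
The intermediate image is 43.38 cm to the right of lens 1, which is 106 − (43.38) = 62.62 cm to the left of lens 2, so d_o2 = +62.62 cm.
Lens 2: 1/d_i2 = 1/f₂ − 1/d_o2 = 1/(31.0) − 1/(62.62) = 0.01629, so d_i2 = 61.4 cm.
The final image is real, 61.4 cm to the right of lens 2 (overall magnification ≈ 0.35).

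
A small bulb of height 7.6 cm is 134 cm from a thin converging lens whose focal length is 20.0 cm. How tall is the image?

1.33 cm

1/d_i = 1/f − 1/d_o = 1/(20.00) − 1/(134) = 0.04254, so d_i = 23.51 cm.
m = −d_i/d_o = -0.1754.
|h_i| = |m|·h_o = 0.1754 × 7.6 = 1.33 cm. The image is real, inverted and reduced, on the far side of the lens.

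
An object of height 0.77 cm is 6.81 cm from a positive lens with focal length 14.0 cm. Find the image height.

1.50 cm

1/d_i = 1/f − 1/d_o = 1/(14.00) − 1/(6.81) = -0.07541, so d_i = -13.26 cm.
m = −d_i/d_o = +1.947.
|h_i| = |m|·h_o = 1.947 × 0.77 = 1.50 cm. The image is virtual, upright and enlarged, on the same side as the object.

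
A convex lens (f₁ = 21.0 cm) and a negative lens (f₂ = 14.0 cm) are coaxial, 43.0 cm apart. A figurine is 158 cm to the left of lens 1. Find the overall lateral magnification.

m = -0.0655

Lens 1: 1/d_i1 = 1/(21.0) − 1/(158) = 0.04129, so d_i1 = 24.22 cm; m₁ = −d_i1/d_o1 = -0.1533.
d_o2 = 43.0 − (24.22) = 18.78 cm.
f₂ = −14.0 cm (diverging).
Lens 2: 1/d_i2 = 1/(-14.0) − 1/(18.78) = -0.1247, so d_i2 = -8.021 cm; m₂ = −d_i2/d_o2 = +0.4271.
m = m₁·m₂ = (-0.1533)(+0.4271) = -0.0655.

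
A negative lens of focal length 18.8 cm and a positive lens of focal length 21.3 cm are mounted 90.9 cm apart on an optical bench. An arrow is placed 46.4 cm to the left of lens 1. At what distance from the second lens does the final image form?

26.8 cm

Lens 1 is diverging, so f₁ = −18.8 cm.
Lens 1: 1/d_i1 = 1/f₁ − 1/d_o1 = 1/(-18.8) − 1/(46.4) = -0.07474, so d_i1 = -13.38 cm.
The intermediate image is 13.38 cm to the left of lens 1 (virtual), which is 90.9 − (-13.38) = 104.3 cm to the left of lens 2, so d_o2 = +104.3 cm.
Lens 2: 1/d_i2 = 1/f₂ − 1/d_o2 = 1/(21.3) − 1/(104.3) = 0.03736, so d_i2 = 26.8 cm.
The final image is real, 26.8 cm to the right of lens 2 (overall magnification ≈ -0.074).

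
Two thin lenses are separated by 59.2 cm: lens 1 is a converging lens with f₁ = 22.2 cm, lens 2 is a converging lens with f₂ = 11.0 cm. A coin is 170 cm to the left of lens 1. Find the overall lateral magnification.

Lens 1: 1/d_i1 = 1/(22.2) − 1/(170) = 0.03916, so d_i1 = 25.53 cm; m₁ = −d_i1/d_o1 = -0.1502.
d_o2 = 59.2 − (25.53) = 33.67 cm.
Lens 2: 1/d_i2 = 1/(11.0) − 1/(33.67) = 0.06121, so d_i2 = 16.34 cm; m₂ = −d_i2/d_o2 = -0.4852.
m = m₁·m₂ = (-0.1502)(-0.4852) = +0.0729.

m = +0.0729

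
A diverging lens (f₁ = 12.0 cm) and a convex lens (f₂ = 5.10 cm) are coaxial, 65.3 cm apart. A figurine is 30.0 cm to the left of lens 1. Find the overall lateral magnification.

f₁ = −12.0 cm (diverging).
Lens 1: 1/d_i1 = 1/(-12.0) − 1/(30.0) = -0.1167, so d_i1 = -8.571 cm; m₁ = −d_i1/d_o1 = +0.2857.
d_o2 = 65.3 − (-8.571) = 73.87 cm.
Lens 2: 1/d_i2 = 1/(5.10) − 1/(73.87) = 0.1825, so d_i2 = 5.478 cm; m₂ = −d_i2/d_o2 = -0.07416.
m = m₁·m₂ = (+0.2857)(-0.07416) = -0.0212.

m = -0.0212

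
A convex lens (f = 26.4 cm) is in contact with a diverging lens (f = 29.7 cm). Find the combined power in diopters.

P₁ = 1/f₁ = 1/(0.264 m) = +3.788 D; P₂ = 1/f₂ = 1/(-0.297 m) = -3.367 D.
For thin lenses in contact, P = P₁ + P₂ = (+3.788) + (-3.367) = +0.421 D.

P = +0.421 D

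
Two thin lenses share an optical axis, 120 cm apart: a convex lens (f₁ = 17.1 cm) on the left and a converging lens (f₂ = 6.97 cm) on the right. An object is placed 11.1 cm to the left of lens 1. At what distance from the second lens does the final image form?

7.31 cm

Lens 1: 1/d_i1 = 1/f₁ − 1/d_o1 = 1/(17.1) − 1/(11.1) = -0.03161, so d_i1 = -31.63 cm.
The intermediate image is 31.63 cm to the left of lens 1 (virtual), which is 120 − (-31.63) = 151.6 cm to the left of lens 2, so d_o2 = +151.6 cm.
Lens 2: 1/d_i2 = 1/f₂ − 1/d_o2 = 1/(6.97) − 1/(151.6) = 0.1369, so d_i2 = 7.31 cm.
The final image is real, 7.31 cm to the right of lens 2 (overall magnification ≈ -0.14).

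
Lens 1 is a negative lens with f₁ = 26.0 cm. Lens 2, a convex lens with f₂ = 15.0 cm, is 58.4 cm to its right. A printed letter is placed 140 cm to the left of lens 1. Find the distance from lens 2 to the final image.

Lens 1 is diverging, so f₁ = −26.0 cm.
Lens 1: 1/d_i1 = 1/f₁ − 1/d_o1 = 1/(-26.0) − 1/(140) = -0.04560, so d_i1 = -21.93 cm.
The intermediate image is 21.93 cm to the left of lens 1 (virtual), which is 58.4 − (-21.93) = 80.33 cm to the left of lens 2, so d_o2 = +80.33 cm.
Lens 2: 1/d_i2 = 1/f₂ − 1/d_o2 = 1/(15.0) − 1/(80.33) = 0.05422, so d_i2 = 18.4 cm.
The final image is real, 18.4 cm to the right of lens 2 (overall magnification ≈ -0.036).

18.4 cm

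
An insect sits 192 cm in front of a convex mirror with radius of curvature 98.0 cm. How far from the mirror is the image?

39.0 cm

f = R/2 = 98.0/2 = 49.00 cm; for a convex mirror, f = -49.00 cm.
Mirror equation: 1/d_i = 1/f − 1/d_o = 1/(-49.00) − 1/(192) = -0.02041 − 0.005208 = -0.02562, so d_i = -39.0 cm.
The image is virtual, upright and reduced, behind the mirror.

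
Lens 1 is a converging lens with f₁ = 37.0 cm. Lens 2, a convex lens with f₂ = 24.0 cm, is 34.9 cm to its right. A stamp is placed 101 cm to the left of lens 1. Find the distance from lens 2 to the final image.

11.9 cm

Lens 1: 1/d_i1 = 1/f₁ − 1/d_o1 = 1/(37.0) − 1/(101) = 0.01713, so d_i1 = 58.39 cm.
The intermediate image is 58.39 cm to the right of lens 1, which lies 23.49 cm to the right of lens 2 — a virtual object — so d_o2 = −23.49 cm.
Lens 2: 1/d_i2 = 1/f₂ − 1/d_o2 = 1/(24.0) − 1/(-23.49) = 0.08424, so d_i2 = 11.9 cm.
The final image is real, 11.9 cm to the right of lens 2 (overall magnification ≈ -0.29).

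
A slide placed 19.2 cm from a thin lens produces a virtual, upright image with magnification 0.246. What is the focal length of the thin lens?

f = -6.26 cm (diverging)

m = −d_i/d_o ⇒ d_i = −m·d_o = −(+0.246)·(19.2) = -4.723 cm.
1/f = 1/d_o + 1/d_i = 1/(19.2) + 1/(-4.723) = -0.1596, so f = -6.26 cm.
Since f is negative, the thin lens is diverging.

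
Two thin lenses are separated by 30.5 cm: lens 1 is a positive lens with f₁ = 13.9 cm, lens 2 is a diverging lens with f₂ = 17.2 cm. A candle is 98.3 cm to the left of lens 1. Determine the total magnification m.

Lens 1: 1/d_i1 = 1/(13.9) − 1/(98.3) = 0.06177, so d_i1 = 16.19 cm; m₁ = −d_i1/d_o1 = -0.1647.
d_o2 = 30.5 − (16.19) = 14.31 cm.
f₂ = −17.2 cm (diverging).
Lens 2: 1/d_i2 = 1/(-17.2) − 1/(14.31) = -0.1280, so d_i2 = -7.811 cm; m₂ = −d_i2/d_o2 = +0.5459.
m = m₁·m₂ = (-0.1647)(+0.5459) = -0.0899.

m = -0.0899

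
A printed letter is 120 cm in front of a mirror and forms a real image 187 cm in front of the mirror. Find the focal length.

f = 73.1 cm (concave)

Real image ⇒ d_i = +187 cm.
1/f = 1/d_o + 1/d_i = 1/(120) + 1/(187) = 0.01368, so f = 73.1 cm.
Since f is positive, the mirror is concave.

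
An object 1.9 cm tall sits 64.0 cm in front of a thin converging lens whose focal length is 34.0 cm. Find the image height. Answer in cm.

2.15 cm

1/d_i = 1/f − 1/d_o = 1/(34.00) − 1/(64.0) = 0.01379, so d_i = 72.53 cm.
m = −d_i/d_o = -1.133.
|h_i| = |m|·h_o = 1.133 × 1.9 = 2.15 cm. The image is real, inverted and enlarged, on the far side of the lens.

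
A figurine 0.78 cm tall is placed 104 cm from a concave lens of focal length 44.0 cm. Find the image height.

0.232 cm

For a concave lens, f = -44.0 cm.
1/d_i = 1/f − 1/d_o = 1/(-44.00) − 1/(104) = -0.03234, so d_i = -30.92 cm.
m = −d_i/d_o = +0.2973.
|h_i| = |m|·h_o = 0.2973 × 0.78 = 0.232 cm. The image is virtual, upright and reduced, on the same side as the object.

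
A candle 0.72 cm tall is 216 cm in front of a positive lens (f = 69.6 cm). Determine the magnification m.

m = -0.475

1/d_i = 1/f − 1/d_o = 1/(69.60) − 1/(216) = 0.009738, so d_i = 102.7 cm.
m = −d_i/d_o = −(102.7)/(216) = -0.475.
The image is real, inverted and reduced, on the far side of the lens.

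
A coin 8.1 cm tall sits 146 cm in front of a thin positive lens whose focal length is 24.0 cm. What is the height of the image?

1/d_i = 1/f − 1/d_o = 1/(24.00) − 1/(146) = 0.03482, so d_i = 28.72 cm.
m = −d_i/d_o = -0.1967.
|h_i| = |m|·h_o = 0.1967 × 8.1 = 1.59 cm. The image is real, inverted and reduced, on the far side of the lens.

1.59 cm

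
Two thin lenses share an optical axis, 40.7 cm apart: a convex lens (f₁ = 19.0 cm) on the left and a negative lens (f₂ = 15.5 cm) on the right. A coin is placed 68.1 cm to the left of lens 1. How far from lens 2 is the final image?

Lens 1: 1/d_i1 = 1/f₁ − 1/d_o1 = 1/(19.0) − 1/(68.1) = 0.03795, so d_i1 = 26.35 cm.
The intermediate image is 26.35 cm to the right of lens 1, which is 40.7 − (26.35) = 14.35 cm to the left of lens 2, so d_o2 = +14.35 cm.
Lens 2 is diverging, so f₂ = −15.5 cm.
Lens 2: 1/d_i2 = 1/f₂ − 1/d_o2 = 1/(-15.5) − 1/(14.35) = -0.1342, so d_i2 = -7.45 cm.
The final image is virtual, 7.45 cm to the left of lens 2 (overall magnification ≈ -0.20).

7.45 cm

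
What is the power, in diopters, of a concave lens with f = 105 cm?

For a concave lens, f = −105 cm.
f = -105 cm = -1.05 m.
P = 1/f = 1/(-1.05 m) = -0.952 D.

P = -0.952 D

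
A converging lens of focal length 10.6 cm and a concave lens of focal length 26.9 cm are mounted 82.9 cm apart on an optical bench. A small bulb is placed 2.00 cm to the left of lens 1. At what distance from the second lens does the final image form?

20.5 cm

Lens 1: 1/d_i1 = 1/f₁ − 1/d_o1 = 1/(10.6) − 1/(2.00) = -0.4057, so d_i1 = -2.465 cm.
The intermediate image is 2.465 cm to the left of lens 1 (virtual), which is 82.9 − (-2.465) = 85.37 cm to the left of lens 2, so d_o2 = +85.37 cm.
Lens 2 is diverging, so f₂ = −26.9 cm.
Lens 2: 1/d_i2 = 1/f₂ − 1/d_o2 = 1/(-26.9) − 1/(85.37) = -0.04889, so d_i2 = -20.5 cm.
The final image is virtual, 20.5 cm to the left of lens 2 (overall magnification ≈ 0.30).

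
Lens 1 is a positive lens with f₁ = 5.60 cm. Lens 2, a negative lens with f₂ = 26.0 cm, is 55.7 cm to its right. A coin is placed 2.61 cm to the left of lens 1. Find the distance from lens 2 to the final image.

18.2 cm

Lens 1: 1/d_i1 = 1/f₁ − 1/d_o1 = 1/(5.60) − 1/(2.61) = -0.2046, so d_i1 = -4.888 cm.
The intermediate image is 4.888 cm to the left of lens 1 (virtual), which is 55.7 − (-4.888) = 60.59 cm to the left of lens 2, so d_o2 = +60.59 cm.
Lens 2 is diverging, so f₂ = −26.0 cm.
Lens 2: 1/d_i2 = 1/f₂ − 1/d_o2 = 1/(-26.0) − 1/(60.59) = -0.05497, so d_i2 = -18.2 cm.
The final image is virtual, 18.2 cm to the left of lens 2 (overall magnification ≈ 0.56).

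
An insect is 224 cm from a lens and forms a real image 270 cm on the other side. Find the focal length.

f = 122 cm (converging)

Real image ⇒ d_i = +270 cm.
1/f = 1/d_o + 1/d_i = 1/(224) + 1/(270) = 0.008168, so f = 122 cm.
Since f is positive, the lens is converging.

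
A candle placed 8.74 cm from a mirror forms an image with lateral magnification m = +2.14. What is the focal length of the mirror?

m = −d_i/d_o ⇒ d_i = −m·d_o = −(+2.14)·(8.74) = -18.70 cm.
1/f = 1/d_o + 1/d_i = 1/(8.74) + 1/(-18.70) = 0.06094, so f = 16.4 cm.
Since f is positive, the mirror is concave.

f = 16.4 cm (concave)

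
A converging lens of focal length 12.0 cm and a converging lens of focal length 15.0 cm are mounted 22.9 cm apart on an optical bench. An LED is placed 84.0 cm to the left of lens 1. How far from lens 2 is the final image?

Lens 1: 1/d_i1 = 1/f₁ − 1/d_o1 = 1/(12.0) − 1/(84.0) = 0.07143, so d_i1 = 14.00 cm.
The intermediate image is 14.00 cm to the right of lens 1, which is 22.9 − (14.00) = 8.900 cm to the left of lens 2, so d_o2 = +8.900 cm.
Lens 2: 1/d_i2 = 1/f₂ − 1/d_o2 = 1/(15.0) − 1/(8.900) = -0.04569, so d_i2 = -21.9 cm.
The final image is virtual, 21.9 cm to the left of lens 2 (overall magnification ≈ -0.41).

21.9 cm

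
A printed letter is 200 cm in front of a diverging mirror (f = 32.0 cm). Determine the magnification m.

m = +0.138

For a diverging mirror, f = -32.0 cm.
1/d_i = 1/f − 1/d_o = 1/(-32.00) − 1/(200) = -0.03625, so d_i = -27.59 cm.
m = −d_i/d_o = −(-27.59)/(200) = +0.138.
The image is virtual, upright and reduced, behind the mirror.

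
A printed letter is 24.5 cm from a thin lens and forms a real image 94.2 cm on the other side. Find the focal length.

f = 19.4 cm (converging)

Real image ⇒ d_i = +94.2 cm.
1/f = 1/d_o + 1/d_i = 1/(24.5) + 1/(94.2) = 0.05143, so f = 19.4 cm.
Since f is positive, the thin lens is converging.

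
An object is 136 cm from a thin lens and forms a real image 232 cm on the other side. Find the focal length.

Real image ⇒ d_i = +232 cm.
1/f = 1/d_o + 1/d_i = 1/(136) + 1/(232) = 0.01166, so f = 85.7 cm.
Since f is positive, the thin lens is converging.

f = 85.7 cm (converging)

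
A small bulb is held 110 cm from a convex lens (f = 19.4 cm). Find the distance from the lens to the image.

Lens equation: 1/v = 1/f − 1/u = 1/(19.40) − 1/(110) = 0.05155 − 0.009091 = 0.04246, so v = 23.6 cm.
The image is real, inverted and reduced, on the far side of the lens.

23.6 cm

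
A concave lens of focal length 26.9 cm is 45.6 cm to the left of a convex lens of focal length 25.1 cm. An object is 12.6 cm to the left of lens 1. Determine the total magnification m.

m = -0.588

f₁ = −26.9 cm (diverging).
Lens 1: 1/d_i1 = 1/(-26.9) − 1/(12.6) = -0.1165, so d_i1 = -8.581 cm; m₁ = −d_i1/d_o1 = +0.6810.
d_o2 = 45.6 − (-8.581) = 54.18 cm.
Lens 2: 1/d_i2 = 1/(25.1) − 1/(54.18) = 0.02138, so d_i2 = 46.76 cm; m₂ = −d_i2/d_o2 = -0.8631.
m = m₁·m₂ = (+0.6810)(-0.8631) = -0.588.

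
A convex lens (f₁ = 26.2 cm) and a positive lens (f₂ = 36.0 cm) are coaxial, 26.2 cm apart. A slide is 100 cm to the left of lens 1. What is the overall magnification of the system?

m = -0.282

Lens 1: 1/d_i1 = 1/(26.2) − 1/(100) = 0.02817, so d_i1 = 35.50 cm; m₁ = −d_i1/d_o1 = -0.3550.
d_o2 = 26.2 − (35.50) = -9.300 cm (virtual object).
Lens 2: 1/d_i2 = 1/(36.0) − 1/(-9.300) = 0.1353, so d_i2 = 7.391 cm; m₂ = −d_i2/d_o2 = +0.7947.
m = m₁·m₂ = (-0.3550)(+0.7947) = -0.282.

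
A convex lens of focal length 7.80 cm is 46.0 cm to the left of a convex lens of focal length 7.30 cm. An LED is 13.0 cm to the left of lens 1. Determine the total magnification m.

Lens 1: 1/d_i1 = 1/(7.80) − 1/(13.0) = 0.05128, so d_i1 = 19.50 cm; m₁ = −d_i1/d_o1 = -1.500.
d_o2 = 46.0 − (19.50) = 26.50 cm.
Lens 2: 1/d_i2 = 1/(7.30) − 1/(26.50) = 0.09925, so d_i2 = 10.08 cm; m₂ = −d_i2/d_o2 = -0.3802.
m = m₁·m₂ = (-1.500)(-0.3802) = +0.570.

m = +0.570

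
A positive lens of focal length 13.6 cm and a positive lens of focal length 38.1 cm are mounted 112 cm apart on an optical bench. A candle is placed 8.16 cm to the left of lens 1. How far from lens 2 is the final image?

53.5 cm

Lens 1: 1/d_i1 = 1/f₁ − 1/d_o1 = 1/(13.6) − 1/(8.16) = -0.04902, so d_i1 = -20.40 cm.
The intermediate image is 20.40 cm to the left of lens 1 (virtual), which is 112 − (-20.40) = 132.4 cm to the left of lens 2, so d_o2 = +132.4 cm.
Lens 2: 1/d_i2 = 1/f₂ − 1/d_o2 = 1/(38.1) − 1/(132.4) = 0.01869, so d_i2 = 53.5 cm.
The final image is real, 53.5 cm to the right of lens 2 (overall magnification ≈ -1.0).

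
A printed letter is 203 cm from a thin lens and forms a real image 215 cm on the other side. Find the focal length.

Real image ⇒ d_i = +215 cm.
1/f = 1/d_o + 1/d_i = 1/(203) + 1/(215) = 0.009577, so f = 104 cm.
Since f is positive, the thin lens is converging.

f = 104 cm (converging)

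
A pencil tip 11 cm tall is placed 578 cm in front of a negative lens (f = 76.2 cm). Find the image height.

1.28 cm

For a negative lens, f = -76.2 cm.
1/d_i = 1/f − 1/d_o = 1/(-76.20) − 1/(578) = -0.01485, so d_i = -67.32 cm.
m = −d_i/d_o = +0.1165.
|h_i| = |m|·h_o = 0.1165 × 11 = 1.28 cm. The image is virtual, upright and reduced, on the same side as the object.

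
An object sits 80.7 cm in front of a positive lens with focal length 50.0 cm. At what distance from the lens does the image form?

Lens equation: 1/v = 1/f − 1/u = 1/(50.00) − 1/(80.7) = 0.02000 − 0.01239 = 0.007608, so v = 131 cm.
The image is real, inverted and enlarged, on the far side of the lens.

131 cm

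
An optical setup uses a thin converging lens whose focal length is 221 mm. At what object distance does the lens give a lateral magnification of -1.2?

405 mm

m = −d_i/d_o ⇒ d_i = −m·d_o.
1/f = 1/d_o + 1/d_i = 1/d_o − 1/(m·d_o) = (1 − 1/m)/d_o, so d_o = f(1 − 1/m) = (221.0)(1 − 1/(-1.2)) = 405 mm.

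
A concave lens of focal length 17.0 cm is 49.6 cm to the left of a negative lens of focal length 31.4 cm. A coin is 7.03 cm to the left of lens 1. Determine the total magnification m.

m = +0.258

f₁ = −17.0 cm (diverging).
Lens 1: 1/d_i1 = 1/(-17.0) − 1/(7.03) = -0.2011, so d_i1 = -4.973 cm; m₁ = −d_i1/d_o1 = +0.7074.
d_o2 = 49.6 − (-4.973) = 54.57 cm.
f₂ = −31.4 cm (diverging).
Lens 2: 1/d_i2 = 1/(-31.4) − 1/(54.57) = -0.05017, so d_i2 = -19.93 cm; m₂ = −d_i2/d_o2 = +0.3652.
m = m₁·m₂ = (+0.7074)(+0.3652) = +0.258.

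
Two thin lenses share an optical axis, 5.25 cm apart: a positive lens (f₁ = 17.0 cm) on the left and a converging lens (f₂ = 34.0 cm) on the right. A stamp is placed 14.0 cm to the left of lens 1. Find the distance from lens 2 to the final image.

Lens 1: 1/d_i1 = 1/f₁ − 1/d_o1 = 1/(17.0) − 1/(14.0) = -0.01261, so d_i1 = -79.33 cm.
The intermediate image is 79.33 cm to the left of lens 1 (virtual), which is 5.25 − (-79.33) = 84.58 cm to the left of lens 2, so d_o2 = +84.58 cm.
Lens 2: 1/d_i2 = 1/f₂ − 1/d_o2 = 1/(34.0) − 1/(84.58) = 0.01759, so d_i2 = 56.9 cm.
The final image is real, 56.9 cm to the right of lens 2 (overall magnification ≈ -3.8).

56.9 cm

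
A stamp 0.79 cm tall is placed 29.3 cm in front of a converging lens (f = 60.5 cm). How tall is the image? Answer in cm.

1.53 cm

1/d_i = 1/f − 1/d_o = 1/(60.50) − 1/(29.3) = -0.01760, so d_i = -56.82 cm.
m = −d_i/d_o = +1.939.
|h_i| = |m|·h_o = 1.939 × 0.79 = 1.53 cm. The image is virtual, upright and enlarged, on the same side as the object.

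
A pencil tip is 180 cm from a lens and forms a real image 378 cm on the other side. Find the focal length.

f = 122 cm (converging)

Real image ⇒ d_i = +378 cm.
1/f = 1/d_o + 1/d_i = 1/(180) + 1/(378) = 0.008201, so f = 122 cm.
Since f is positive, the lens is converging.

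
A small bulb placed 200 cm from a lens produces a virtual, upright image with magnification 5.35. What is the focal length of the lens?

f = 246 cm (converging)

m = −d_i/d_o ⇒ d_i = −m·d_o = −(+5.35)·(200) = -1070 cm.
1/f = 1/d_o + 1/d_i = 1/(200) + 1/(-1070) = 0.004065, so f = 246 cm.
Since f is positive, the lens is converging.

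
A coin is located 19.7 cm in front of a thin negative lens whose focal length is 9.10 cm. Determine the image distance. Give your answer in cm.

For a negative lens, f = -9.10 cm.
Thin-lens equation: 1/d_i = 1/f − 1/d_o = 1/(-9.100) − 1/(19.7) = -0.1099 − 0.05076 = -0.1607, so d_i = -6.22 cm.
The image is virtual, upright and reduced, on the same side as the object.

6.22 cm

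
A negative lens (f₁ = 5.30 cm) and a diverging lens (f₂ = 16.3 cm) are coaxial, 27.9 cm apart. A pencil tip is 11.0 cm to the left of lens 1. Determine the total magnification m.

f₁ = −5.30 cm (diverging).
Lens 1: 1/d_i1 = 1/(-5.30) − 1/(11.0) = -0.2796, so d_i1 = -3.577 cm; m₁ = −d_i1/d_o1 = +0.3252.
d_o2 = 27.9 − (-3.577) = 31.48 cm.
f₂ = −16.3 cm (diverging).
Lens 2: 1/d_i2 = 1/(-16.3) − 1/(31.48) = -0.09312, so d_i2 = -10.74 cm; m₂ = −d_i2/d_o2 = +0.3411.
m = m₁·m₂ = (+0.3252)(+0.3411) = +0.111.

m = +0.111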